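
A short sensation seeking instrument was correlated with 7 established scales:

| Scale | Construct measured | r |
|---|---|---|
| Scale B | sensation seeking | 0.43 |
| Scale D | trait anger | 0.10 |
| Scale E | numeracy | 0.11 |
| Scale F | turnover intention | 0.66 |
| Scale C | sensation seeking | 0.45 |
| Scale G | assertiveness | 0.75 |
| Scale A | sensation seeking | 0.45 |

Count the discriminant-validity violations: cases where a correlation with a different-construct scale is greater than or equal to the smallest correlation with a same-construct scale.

2

Convergent (same construct = sensation seeking): Scale B, Scale C, Scale A.
Smallest convergent = 0.43. Discriminant values: 0.10, 0.11, 0.66, 0.75; count ≥ 0.43 → 2.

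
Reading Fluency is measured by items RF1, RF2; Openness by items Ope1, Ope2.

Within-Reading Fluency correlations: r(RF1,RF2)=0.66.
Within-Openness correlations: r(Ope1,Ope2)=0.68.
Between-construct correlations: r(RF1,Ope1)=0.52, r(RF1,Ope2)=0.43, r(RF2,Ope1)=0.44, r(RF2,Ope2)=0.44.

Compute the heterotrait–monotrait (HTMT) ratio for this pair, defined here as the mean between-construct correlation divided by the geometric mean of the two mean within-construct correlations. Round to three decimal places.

Mean heterotrait r = 1.83/4 = 0.4575.
Mean within-RF = 0.66/1 = 0.6600; mean within-Ope = 0.68/1 = 0.6800.
Geometric mean = √(0.6600 × 0.6800) = 0.6699.
HTMT = 0.4575 / 0.6699 = 0.683.

0.683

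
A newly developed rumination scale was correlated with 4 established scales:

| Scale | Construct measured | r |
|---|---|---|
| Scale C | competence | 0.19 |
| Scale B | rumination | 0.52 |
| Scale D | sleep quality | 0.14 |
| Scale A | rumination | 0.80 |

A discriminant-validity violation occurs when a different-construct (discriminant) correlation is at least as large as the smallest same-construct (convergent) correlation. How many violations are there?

0

Convergent (same construct = rumination): Scale B, Scale A.
Smallest convergent = 0.52. Discriminant values: 0.19, 0.14; count ≥ 0.52 → 0.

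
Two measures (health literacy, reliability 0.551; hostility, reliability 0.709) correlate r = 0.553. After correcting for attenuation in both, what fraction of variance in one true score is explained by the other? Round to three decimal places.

0.783

Disattenuated r = 0.553 / √(0.551 × 0.709) = 0.553 / 0.6250 = 0.8848.
Shared true-score variance = 0.8848² = 0.7829 ≈ 0.783.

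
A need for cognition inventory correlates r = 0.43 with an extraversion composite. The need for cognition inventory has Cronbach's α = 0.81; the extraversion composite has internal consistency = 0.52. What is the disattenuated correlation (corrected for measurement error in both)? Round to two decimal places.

r_true = r_obs / √(r_xx · r_yy) = 0.43 / √(0.81 × 0.52) = 0.43 / √0.4212 = 0.43 / 0.6490 ≈ 0.66.

0.66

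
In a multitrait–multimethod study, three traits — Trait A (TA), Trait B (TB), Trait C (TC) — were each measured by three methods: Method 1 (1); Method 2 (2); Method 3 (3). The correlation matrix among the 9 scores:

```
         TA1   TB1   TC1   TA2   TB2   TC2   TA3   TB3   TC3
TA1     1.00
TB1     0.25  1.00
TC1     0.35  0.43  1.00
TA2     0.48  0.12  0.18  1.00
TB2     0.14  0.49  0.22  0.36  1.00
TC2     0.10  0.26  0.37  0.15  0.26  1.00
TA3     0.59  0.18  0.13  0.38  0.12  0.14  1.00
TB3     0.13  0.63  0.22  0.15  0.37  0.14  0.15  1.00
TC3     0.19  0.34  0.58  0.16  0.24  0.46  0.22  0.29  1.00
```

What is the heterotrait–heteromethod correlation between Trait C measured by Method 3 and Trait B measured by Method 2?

0.24

Different traits and methods: r(TC3, TB2) = 0.24.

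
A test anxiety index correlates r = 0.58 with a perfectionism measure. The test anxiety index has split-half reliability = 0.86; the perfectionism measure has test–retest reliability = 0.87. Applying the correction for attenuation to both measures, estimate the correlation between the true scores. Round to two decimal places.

r_true = r_obs / √(r_xx · r_yy) = 0.58 / √(0.86 × 0.87) = 0.58 / √0.7482 = 0.58 / 0.8650 ≈ 0.67.

0.67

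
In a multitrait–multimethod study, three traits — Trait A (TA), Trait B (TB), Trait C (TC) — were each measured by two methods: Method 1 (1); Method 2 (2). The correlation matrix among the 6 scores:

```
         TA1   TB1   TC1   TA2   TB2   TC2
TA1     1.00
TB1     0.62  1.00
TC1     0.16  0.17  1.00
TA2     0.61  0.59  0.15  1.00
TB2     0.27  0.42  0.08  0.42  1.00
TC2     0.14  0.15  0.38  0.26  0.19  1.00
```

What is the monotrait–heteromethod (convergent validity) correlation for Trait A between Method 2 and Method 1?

Same trait (TA), different methods: r(TA2, TA1) = 0.61.

0.61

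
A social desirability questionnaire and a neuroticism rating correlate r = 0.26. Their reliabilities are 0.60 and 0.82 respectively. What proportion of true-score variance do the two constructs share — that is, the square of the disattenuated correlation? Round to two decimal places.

0.14

Disattenuated r = 0.26 / √(0.60 × 0.82) = 0.26 / 0.7014 = 0.3707.
Shared true-score variance = 0.3707² = 0.1374 ≈ 0.14.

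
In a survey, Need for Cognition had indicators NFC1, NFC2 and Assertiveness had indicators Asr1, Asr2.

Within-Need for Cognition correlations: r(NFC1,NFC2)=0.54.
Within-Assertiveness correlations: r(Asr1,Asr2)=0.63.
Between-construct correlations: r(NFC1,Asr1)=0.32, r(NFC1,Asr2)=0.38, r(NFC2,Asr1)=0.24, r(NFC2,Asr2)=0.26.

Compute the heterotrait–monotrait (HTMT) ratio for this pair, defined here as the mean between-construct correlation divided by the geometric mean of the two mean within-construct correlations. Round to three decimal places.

Mean between = 1.20/4 = 0.3000.
Mean within-NFC = 0.54/1 = 0.5400; mean within-Asr = 0.63/1 = 0.6300.
Geometric mean = √(0.5400 × 0.6300) = 0.5833.
HTMT = 0.3000 / 0.5833 = 0.514.

0.514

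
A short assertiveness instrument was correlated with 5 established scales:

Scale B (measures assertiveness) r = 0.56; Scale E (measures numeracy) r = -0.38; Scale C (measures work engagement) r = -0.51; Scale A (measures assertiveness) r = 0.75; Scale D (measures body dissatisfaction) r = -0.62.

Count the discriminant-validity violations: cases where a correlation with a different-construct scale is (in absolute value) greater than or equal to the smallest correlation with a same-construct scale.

Convergent (same construct = assertiveness): Scale B, Scale A.
Smallest convergent = 0.56. Discriminant |r|: 0.38, 0.51, 0.62; count ≥ 0.56 → 1.

1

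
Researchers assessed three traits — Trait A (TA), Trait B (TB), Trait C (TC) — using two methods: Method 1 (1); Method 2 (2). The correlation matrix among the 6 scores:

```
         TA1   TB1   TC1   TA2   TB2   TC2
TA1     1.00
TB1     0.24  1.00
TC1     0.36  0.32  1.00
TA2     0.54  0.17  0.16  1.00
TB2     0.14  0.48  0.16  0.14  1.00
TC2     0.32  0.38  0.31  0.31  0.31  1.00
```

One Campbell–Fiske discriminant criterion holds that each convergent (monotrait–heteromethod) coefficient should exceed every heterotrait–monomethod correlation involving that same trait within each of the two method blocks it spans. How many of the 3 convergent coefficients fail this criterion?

1

Convergent coefficients and their comparison sets:
TA (methods 1·2): 0.54 vs {0.24, 0.14, 0.36, 0.31} → pass.
TB (methods 1·2): 0.48 vs {0.24, 0.14, 0.32, 0.31} → pass.
TC (methods 1·2): 0.31 vs {0.36, 0.31, 0.32, 0.31} → fail.
1 of 3 fail.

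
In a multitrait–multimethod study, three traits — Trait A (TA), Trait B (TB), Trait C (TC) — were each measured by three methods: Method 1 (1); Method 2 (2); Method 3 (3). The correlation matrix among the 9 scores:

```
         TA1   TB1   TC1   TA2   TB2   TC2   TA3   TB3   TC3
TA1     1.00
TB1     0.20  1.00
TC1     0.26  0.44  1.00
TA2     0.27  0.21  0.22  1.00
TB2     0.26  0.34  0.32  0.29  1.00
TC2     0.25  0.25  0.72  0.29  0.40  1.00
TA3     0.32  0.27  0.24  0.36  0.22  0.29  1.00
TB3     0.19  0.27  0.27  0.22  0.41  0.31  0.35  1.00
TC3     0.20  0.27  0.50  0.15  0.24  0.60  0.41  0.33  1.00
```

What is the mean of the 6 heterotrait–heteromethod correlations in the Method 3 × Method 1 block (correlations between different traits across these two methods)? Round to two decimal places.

HTHM values (method 3 × method 1): 0.27, 0.24, 0.19, 0.27, 0.20, 0.27; mean = 1.44/6 = 0.24.

0.24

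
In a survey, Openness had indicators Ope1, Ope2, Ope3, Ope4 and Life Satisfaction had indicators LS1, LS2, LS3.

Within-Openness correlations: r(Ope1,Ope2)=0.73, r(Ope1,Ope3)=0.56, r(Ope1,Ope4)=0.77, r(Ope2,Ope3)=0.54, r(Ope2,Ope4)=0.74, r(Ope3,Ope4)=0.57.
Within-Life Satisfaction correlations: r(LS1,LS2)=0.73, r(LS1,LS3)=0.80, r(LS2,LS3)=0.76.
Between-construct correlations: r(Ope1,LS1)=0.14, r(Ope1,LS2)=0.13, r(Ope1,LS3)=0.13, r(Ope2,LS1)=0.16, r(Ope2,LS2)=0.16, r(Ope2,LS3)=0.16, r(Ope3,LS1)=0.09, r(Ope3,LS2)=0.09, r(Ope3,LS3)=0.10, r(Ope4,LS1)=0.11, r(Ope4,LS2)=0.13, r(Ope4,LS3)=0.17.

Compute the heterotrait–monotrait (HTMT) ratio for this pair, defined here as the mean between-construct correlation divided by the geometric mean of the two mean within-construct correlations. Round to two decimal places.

Mean heterotrait r = 1.57/12 = 0.1308.
Mean within-Ope = 3.91/6 = 0.6517; mean within-LS = 2.29/3 = 0.7633.
Geometric mean = √(0.6517 × 0.7633) = 0.7053.
HTMT = 0.1308 / 0.7053 = 0.19.

0.19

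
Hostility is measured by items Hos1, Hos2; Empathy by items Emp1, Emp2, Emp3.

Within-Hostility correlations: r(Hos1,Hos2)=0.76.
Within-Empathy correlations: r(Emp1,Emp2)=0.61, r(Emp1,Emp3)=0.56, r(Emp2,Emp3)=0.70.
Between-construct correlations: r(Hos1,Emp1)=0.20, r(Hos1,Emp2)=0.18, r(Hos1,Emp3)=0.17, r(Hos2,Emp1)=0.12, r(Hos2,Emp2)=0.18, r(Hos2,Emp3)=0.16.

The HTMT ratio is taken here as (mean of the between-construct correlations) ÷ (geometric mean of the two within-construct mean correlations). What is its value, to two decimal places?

Mean heterotrait r = 1.01/6 = 0.1683.
Mean within-Hos = 0.76/1 = 0.7600; mean within-Emp = 1.87/3 = 0.6233.
Geometric mean = √(0.7600 × 0.6233) = 0.6883.
HTMT = 0.1683 / 0.6883 = 0.24.

0.24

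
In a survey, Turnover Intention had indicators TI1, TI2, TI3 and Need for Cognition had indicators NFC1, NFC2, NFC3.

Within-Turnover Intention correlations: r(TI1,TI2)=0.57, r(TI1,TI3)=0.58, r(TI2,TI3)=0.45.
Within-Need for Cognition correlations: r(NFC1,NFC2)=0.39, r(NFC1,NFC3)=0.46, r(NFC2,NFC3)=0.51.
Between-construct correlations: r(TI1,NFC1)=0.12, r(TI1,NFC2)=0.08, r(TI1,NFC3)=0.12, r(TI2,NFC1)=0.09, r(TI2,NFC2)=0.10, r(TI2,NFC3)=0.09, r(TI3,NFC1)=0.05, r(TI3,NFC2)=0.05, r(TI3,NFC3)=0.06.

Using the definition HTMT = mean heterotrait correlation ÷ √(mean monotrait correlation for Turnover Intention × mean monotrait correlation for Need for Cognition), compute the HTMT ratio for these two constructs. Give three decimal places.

Between-construct mean = 0.76/9 = 0.0844.
Mean within-TI = 1.60/3 = 0.5333; mean within-NFC = 1.36/3 = 0.4533.
Geometric mean = √(0.5333 × 0.4533) = 0.4917.
HTMT = 0.0844 / 0.4917 = 0.172.

0.172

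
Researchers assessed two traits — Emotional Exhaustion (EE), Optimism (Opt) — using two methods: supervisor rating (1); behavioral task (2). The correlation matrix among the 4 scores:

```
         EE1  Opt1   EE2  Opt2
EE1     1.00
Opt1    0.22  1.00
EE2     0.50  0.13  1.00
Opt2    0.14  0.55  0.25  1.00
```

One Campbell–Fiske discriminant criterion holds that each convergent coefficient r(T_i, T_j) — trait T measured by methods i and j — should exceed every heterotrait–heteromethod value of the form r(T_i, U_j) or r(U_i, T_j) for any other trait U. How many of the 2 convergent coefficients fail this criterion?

0

Each convergent coefficient versus the relevant comparison correlations:
EE (methods 1·2): 0.50 vs {0.14, 0.13} → pass.
Opt (methods 1·2): 0.55 vs {0.13, 0.14} → pass.
0 of 2 fail.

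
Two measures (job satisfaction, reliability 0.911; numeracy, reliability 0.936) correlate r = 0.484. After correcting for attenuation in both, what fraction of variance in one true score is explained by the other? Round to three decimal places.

Disattenuated r = 0.484 / √(0.911 × 0.936) = 0.484 / 0.9234 = 0.5241.
Shared true-score variance = 0.5241² = 0.2747 ≈ 0.275.

0.275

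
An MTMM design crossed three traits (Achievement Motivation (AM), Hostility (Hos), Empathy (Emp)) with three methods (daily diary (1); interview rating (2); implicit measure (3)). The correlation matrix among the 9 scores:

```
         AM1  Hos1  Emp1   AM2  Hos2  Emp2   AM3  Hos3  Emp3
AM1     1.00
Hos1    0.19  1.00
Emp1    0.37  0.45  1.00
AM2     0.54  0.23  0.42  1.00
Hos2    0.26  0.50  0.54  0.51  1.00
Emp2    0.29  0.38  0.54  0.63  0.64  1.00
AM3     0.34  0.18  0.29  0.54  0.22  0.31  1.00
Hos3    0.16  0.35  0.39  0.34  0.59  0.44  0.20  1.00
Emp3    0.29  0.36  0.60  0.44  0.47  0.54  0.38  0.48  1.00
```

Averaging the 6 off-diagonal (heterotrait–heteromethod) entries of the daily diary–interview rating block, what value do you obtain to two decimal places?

0.35

HTHM values (method 1 × method 2): 0.26, 0.29, 0.23, 0.38, 0.42, 0.54; mean = 2.12/6 = 0.35.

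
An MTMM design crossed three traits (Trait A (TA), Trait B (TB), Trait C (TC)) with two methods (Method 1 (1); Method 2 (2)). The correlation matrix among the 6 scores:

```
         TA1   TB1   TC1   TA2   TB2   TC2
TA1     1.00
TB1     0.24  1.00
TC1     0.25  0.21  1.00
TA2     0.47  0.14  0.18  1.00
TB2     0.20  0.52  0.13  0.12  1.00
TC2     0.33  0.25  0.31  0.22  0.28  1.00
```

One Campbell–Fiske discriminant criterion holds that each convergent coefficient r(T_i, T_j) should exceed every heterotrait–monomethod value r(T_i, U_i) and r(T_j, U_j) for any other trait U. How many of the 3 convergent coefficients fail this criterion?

0

Each convergent coefficient versus the relevant comparison correlations:
TA (methods 1·2): 0.47 vs {0.24, 0.12, 0.25, 0.22} → pass.
TB (methods 1·2): 0.52 vs {0.24, 0.12, 0.21, 0.28} → pass.
TC (methods 1·2): 0.31 vs {0.25, 0.22, 0.21, 0.28} → pass.
0 of 3 fail.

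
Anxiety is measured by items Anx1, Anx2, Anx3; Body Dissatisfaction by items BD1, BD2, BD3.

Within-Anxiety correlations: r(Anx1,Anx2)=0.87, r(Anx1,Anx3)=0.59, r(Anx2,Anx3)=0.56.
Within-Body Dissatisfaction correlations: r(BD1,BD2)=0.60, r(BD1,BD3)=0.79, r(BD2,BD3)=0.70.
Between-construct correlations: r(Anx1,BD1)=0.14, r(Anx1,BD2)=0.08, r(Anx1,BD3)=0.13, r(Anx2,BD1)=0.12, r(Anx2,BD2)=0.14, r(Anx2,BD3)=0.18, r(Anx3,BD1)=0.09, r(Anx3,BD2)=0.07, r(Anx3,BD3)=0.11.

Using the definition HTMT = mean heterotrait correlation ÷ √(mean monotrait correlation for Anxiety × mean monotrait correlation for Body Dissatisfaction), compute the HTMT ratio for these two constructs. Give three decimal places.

0.172

Between-construct mean = 1.06/9 = 0.1178.
Mean within-Anx = 2.02/3 = 0.6733; mean within-BD = 2.09/3 = 0.6967.
Geometric mean = √(0.6733 × 0.6967) = 0.6849.
HTMT = 0.1178 / 0.6849 = 0.172.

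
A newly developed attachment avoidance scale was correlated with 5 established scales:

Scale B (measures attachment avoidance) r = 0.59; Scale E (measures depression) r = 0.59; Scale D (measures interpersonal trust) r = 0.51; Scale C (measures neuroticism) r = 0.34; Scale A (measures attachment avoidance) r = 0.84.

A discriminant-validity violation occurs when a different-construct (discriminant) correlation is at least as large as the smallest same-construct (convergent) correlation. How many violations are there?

Convergent (same construct = attachment avoidance): Scale B, Scale A.
Smallest convergent = 0.59. Discriminant values: 0.59, 0.51, 0.34; count ≥ 0.59 → 1.

1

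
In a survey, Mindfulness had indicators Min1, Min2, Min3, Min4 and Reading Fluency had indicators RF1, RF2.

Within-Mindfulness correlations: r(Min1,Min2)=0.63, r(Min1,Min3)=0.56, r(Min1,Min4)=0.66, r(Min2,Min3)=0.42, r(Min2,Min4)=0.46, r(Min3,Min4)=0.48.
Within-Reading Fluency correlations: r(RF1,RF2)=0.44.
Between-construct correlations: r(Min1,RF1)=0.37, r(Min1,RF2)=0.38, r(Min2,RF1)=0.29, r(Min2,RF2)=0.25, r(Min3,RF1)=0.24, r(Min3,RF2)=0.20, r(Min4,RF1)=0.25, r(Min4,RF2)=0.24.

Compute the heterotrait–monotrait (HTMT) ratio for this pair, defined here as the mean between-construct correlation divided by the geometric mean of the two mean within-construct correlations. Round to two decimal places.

Between-construct mean = 2.22/8 = 0.2775.
Mean within-Min = 3.21/6 = 0.5350; mean within-RF = 0.44/1 = 0.4400.
Geometric mean = √(0.5350 × 0.4400) = 0.4852.
HTMT = 0.2775 / 0.4852 = 0.57.

0.57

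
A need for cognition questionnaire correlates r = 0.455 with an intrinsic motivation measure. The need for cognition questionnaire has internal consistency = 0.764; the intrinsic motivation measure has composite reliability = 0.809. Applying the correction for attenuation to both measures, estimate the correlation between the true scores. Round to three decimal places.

0.579

r_true = r_obs / √(r_xx · r_yy) = 0.455 / √(0.764 × 0.809) = 0.455 / √0.618076 = 0.455 / 0.7862 ≈ 0.579.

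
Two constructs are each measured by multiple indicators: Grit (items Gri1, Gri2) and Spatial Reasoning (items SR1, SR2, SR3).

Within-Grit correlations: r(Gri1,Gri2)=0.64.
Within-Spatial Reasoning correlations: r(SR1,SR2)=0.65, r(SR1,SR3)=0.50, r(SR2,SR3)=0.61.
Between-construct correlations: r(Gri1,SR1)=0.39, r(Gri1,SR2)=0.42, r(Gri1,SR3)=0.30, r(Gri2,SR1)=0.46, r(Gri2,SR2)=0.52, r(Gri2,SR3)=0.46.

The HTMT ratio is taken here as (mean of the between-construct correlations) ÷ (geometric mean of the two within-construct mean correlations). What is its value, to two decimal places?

Between-construct mean = 2.55/6 = 0.4250.
Mean within-Gri = 0.64/1 = 0.6400; mean within-SR = 1.76/3 = 0.5867.
Geometric mean = √(0.6400 × 0.5867) = 0.6128.
HTMT = 0.4250 / 0.6128 = 0.69.

0.69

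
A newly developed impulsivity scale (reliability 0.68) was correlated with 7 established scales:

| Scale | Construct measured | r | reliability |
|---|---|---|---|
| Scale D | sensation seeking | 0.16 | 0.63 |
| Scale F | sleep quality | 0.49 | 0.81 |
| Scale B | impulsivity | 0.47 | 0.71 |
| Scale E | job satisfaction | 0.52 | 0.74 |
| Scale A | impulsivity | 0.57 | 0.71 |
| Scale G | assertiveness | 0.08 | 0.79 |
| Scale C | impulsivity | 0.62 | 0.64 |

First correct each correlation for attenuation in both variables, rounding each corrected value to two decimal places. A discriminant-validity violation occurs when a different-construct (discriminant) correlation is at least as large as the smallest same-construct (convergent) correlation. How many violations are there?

Disattenuated r (r / √(r_scale · r_new)):
  Scale D (disc): 0.16 / √(0.63·0.68) = 0.24
  Scale F (disc): 0.49 / √(0.81·0.68) = 0.66
  Scale B (conv): 0.47 / √(0.71·0.68) = 0.68
  Scale E (disc): 0.52 / √(0.74·0.68) = 0.73
  Scale A (conv): 0.57 / √(0.71·0.68) = 0.82
  Scale G (disc): 0.08 / √(0.79·0.68) = 0.11
  Scale C (conv): 0.62 / √(0.64·0.68) = 0.94
Smallest convergent = 0.68. Discriminant values: 0.24, 0.66, 0.73, 0.11; count ≥ 0.68 → 1.

1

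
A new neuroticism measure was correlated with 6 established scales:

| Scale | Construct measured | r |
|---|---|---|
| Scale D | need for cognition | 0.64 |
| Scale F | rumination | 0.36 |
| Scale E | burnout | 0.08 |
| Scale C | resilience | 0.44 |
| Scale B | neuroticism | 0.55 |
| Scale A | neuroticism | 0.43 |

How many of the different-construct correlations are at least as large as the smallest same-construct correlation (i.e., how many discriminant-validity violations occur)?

Convergent (same construct = neuroticism): Scale B, Scale A.
Smallest convergent = 0.43. Discriminant values: 0.64, 0.36, 0.08, 0.44; count ≥ 0.43 → 2.

2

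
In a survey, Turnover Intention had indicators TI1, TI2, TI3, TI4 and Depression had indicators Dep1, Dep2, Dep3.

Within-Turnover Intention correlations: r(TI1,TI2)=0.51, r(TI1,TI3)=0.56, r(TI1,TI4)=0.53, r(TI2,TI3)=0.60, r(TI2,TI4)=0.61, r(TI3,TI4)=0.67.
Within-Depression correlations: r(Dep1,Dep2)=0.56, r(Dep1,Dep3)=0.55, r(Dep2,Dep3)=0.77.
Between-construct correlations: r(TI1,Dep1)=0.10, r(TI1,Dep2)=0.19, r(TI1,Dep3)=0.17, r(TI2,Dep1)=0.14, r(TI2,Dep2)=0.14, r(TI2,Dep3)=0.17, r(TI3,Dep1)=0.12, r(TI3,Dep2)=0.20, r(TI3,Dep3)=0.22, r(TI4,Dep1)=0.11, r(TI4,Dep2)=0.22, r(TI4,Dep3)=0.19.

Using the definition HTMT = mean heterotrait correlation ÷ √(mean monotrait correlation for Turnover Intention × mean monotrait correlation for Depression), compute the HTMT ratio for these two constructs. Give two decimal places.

0.27

Between-construct mean = 1.97/12 = 0.1642.
Mean within-TI = 3.48/6 = 0.5800; mean within-Dep = 1.88/3 = 0.6267.
Geometric mean = √(0.5800 × 0.6267) = 0.6029.
HTMT = 0.1642 / 0.6029 = 0.27.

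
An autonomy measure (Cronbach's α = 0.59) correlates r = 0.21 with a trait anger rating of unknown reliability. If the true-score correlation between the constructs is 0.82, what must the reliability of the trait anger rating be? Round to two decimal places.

r_true = r_obs / √(r_xx · r_yy) ⇒ 0.82 = 0.21 / √(0.59 · r_yy).
√(0.59 · r_yy) = 0.21 / 0.82 = 0.2561; 0.59 · r_yy = 0.0656; r_yy = 0.0656 / 0.59 ≈ 0.11.

0.11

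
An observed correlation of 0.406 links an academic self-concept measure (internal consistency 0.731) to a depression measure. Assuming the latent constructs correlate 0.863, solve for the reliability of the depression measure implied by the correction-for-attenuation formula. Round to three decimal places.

r_true = r_obs / √(r_xx · r_yy) ⇒ 0.863 = 0.406 / √(0.731 · r_yy).
√(0.731 · r_yy) = 0.406 / 0.863 = 0.4705; 0.731 · r_yy = 0.2214; r_yy = 0.2214 / 0.731 ≈ 0.303.

0.303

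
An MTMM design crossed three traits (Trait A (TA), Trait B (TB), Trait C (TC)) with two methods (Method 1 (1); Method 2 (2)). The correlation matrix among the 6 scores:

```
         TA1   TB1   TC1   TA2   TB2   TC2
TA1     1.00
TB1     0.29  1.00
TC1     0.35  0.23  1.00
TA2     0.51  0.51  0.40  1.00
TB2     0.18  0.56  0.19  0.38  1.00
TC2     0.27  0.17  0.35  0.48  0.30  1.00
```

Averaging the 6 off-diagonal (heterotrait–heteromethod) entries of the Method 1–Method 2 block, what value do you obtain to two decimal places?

0.29

HTHM values (method 1 × method 2): 0.18, 0.27, 0.51, 0.17, 0.40, 0.19; mean = 1.72/6 = 0.29.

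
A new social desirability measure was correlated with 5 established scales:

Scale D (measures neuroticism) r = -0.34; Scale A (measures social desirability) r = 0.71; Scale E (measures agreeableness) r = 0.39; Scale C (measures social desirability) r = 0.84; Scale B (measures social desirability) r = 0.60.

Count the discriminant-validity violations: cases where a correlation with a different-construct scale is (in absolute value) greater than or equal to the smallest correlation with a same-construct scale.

0

Convergent (same construct = social desirability): Scale A, Scale C, Scale B.
Smallest convergent = 0.60. Discriminant |r|: 0.34, 0.39; count ≥ 0.60 → 0.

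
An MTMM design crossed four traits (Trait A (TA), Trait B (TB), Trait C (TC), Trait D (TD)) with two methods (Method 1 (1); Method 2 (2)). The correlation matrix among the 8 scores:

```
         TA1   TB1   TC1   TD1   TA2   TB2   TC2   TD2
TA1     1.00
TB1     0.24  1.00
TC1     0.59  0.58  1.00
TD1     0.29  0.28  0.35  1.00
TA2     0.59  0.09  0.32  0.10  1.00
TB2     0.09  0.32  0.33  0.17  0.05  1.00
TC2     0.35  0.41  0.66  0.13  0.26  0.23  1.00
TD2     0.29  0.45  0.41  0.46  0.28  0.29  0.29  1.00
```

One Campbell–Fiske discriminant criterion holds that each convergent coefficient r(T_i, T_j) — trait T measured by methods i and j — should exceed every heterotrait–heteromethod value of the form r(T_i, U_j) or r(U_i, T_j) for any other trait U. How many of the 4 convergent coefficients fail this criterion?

Checking each validity diagonal entry against its comparison values:
TA (methods 1·2): 0.59 vs {0.09, 0.09, 0.35, 0.32, 0.29, 0.10} → pass.
TB (methods 1·2): 0.32 vs {0.09, 0.09, 0.41, 0.33, 0.45, 0.17} → fail.
TC (methods 1·2): 0.66 vs {0.32, 0.35, 0.33, 0.41, 0.41, 0.13} → pass.
TD (methods 1·2): 0.46 vs {0.10, 0.29, 0.17, 0.45, 0.13, 0.41} → pass.
1 of 4 fail.

1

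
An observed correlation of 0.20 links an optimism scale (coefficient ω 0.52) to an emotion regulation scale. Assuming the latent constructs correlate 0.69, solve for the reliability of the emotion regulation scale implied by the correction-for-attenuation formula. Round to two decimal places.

0.16

r_true = r_obs / √(r_xx · r_yy) ⇒ 0.69 = 0.20 / √(0.52 · r_yy).
√(0.52 · r_yy) = 0.20 / 0.69 = 0.2899; 0.52 · r_yy = 0.0840; r_yy = 0.0840 / 0.52 ≈ 0.16.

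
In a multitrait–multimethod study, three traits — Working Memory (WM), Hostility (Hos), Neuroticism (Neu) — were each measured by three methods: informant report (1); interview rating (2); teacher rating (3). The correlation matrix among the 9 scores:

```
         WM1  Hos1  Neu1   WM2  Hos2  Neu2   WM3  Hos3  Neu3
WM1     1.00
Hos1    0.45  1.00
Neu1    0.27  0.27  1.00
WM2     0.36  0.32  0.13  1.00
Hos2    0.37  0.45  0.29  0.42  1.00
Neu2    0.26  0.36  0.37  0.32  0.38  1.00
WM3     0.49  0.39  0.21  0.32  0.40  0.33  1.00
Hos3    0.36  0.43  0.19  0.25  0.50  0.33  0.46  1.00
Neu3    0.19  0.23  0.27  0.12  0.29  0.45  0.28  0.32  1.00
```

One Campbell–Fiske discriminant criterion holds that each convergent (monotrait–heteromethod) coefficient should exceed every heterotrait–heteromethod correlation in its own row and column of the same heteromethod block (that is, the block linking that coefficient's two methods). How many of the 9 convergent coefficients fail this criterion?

2

Checking each validity diagonal entry against its comparison values:
WM (methods 1·2): 0.36 vs {0.37, 0.32, 0.26, 0.13} → fail.
WM (methods 1·3): 0.49 vs {0.36, 0.39, 0.19, 0.21} → pass.
WM (methods 2·3): 0.32 vs {0.25, 0.40, 0.12, 0.33} → fail.
Hos (methods 1·2): 0.45 vs {0.32, 0.37, 0.36, 0.29} → pass.
Hos (methods 1·3): 0.43 vs {0.39, 0.36, 0.23, 0.19} → pass.
Hos (methods 2·3): 0.50 vs {0.40, 0.25, 0.29, 0.33} → pass.
Neu (methods 1·2): 0.37 vs {0.13, 0.26, 0.29, 0.36} → pass.
Neu (methods 1·3): 0.27 vs {0.21, 0.19, 0.19, 0.23} → pass.
Neu (methods 2·3): 0.45 vs {0.33, 0.12, 0.33, 0.29} → pass.
2 of 9 fail.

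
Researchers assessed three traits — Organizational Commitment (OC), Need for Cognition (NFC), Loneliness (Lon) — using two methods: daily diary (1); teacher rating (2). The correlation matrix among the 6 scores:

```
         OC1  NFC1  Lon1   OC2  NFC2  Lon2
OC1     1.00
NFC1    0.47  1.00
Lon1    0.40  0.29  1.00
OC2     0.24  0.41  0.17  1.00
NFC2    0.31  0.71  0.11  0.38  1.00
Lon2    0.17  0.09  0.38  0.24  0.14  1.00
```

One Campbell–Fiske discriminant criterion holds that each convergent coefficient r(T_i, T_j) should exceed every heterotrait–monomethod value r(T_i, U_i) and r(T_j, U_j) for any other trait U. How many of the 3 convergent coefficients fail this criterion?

Convergent coefficients and their comparison sets:
OC (methods 1·2): 0.24 vs {0.47, 0.38, 0.40, 0.24} → fail.
NFC (methods 1·2): 0.71 vs {0.47, 0.38, 0.29, 0.14} → pass.
Lon (methods 1·2): 0.38 vs {0.40, 0.24, 0.29, 0.14} → fail.
2 of 3 fail.

2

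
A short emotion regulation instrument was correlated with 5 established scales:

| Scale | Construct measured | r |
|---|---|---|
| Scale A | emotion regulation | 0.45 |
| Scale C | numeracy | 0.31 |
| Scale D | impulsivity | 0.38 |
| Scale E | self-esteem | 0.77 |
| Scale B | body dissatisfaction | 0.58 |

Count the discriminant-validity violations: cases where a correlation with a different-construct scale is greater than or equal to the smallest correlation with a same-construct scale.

2

Convergent (same construct = emotion regulation): Scale A.
Smallest convergent = 0.45. Discriminant values: 0.31, 0.38, 0.77, 0.58; count ≥ 0.45 → 2.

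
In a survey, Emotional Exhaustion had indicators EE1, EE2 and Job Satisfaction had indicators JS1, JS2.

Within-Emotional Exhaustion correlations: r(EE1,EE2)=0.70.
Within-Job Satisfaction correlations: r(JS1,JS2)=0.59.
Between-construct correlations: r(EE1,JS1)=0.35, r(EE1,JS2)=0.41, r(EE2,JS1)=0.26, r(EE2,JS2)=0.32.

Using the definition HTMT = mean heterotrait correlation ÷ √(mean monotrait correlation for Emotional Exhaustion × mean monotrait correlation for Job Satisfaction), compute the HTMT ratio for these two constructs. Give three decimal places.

0.521

Between-construct mean = 1.34/4 = 0.3350.
Mean within-EE = 0.70/1 = 0.7000; mean within-JS = 0.59/1 = 0.5900.
Geometric mean = √(0.7000 × 0.5900) = 0.6427.
HTMT = 0.3350 / 0.6427 = 0.521.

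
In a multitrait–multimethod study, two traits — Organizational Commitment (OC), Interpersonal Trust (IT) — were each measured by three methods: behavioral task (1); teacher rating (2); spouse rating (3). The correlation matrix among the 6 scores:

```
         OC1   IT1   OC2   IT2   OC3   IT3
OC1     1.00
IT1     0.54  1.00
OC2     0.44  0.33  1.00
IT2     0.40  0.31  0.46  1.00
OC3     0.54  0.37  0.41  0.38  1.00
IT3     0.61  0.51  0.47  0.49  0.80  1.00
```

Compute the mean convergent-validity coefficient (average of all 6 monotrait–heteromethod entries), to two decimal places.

0.45

Convergent values: 0.44, 0.54, 0.41, 0.31, 0.51, 0.49; mean = 2.70/6 = 0.45.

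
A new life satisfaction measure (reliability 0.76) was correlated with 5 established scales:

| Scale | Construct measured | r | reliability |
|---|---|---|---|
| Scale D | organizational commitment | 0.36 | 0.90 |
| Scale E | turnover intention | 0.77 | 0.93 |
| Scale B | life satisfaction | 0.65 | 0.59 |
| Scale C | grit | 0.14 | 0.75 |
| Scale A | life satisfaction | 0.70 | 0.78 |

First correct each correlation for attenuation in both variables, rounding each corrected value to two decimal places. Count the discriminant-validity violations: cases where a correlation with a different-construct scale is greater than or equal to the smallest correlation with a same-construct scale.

1

Disattenuated r (r / √(r_scale · r_new)):
  Scale D (disc): 0.36 / √(0.90·0.76) = 0.44
  Scale E (disc): 0.77 / √(0.93·0.76) = 0.92
  Scale B (conv): 0.65 / √(0.59·0.76) = 0.97
  Scale C (disc): 0.14 / √(0.75·0.76) = 0.19
  Scale A (conv): 0.70 / √(0.78·0.76) = 0.91
Smallest convergent = 0.91. Discriminant values: 0.44, 0.92, 0.19; count ≥ 0.91 → 1.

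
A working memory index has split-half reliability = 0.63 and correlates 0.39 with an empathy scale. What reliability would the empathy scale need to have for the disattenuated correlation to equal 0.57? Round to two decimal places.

0.74

r_true = r_obs / √(r_xx · r_yy) ⇒ 0.57 = 0.39 / √(0.63 · r_yy).
√(0.63 · r_yy) = 0.39 / 0.57 = 0.6842; 0.63 · r_yy = 0.4681; r_yy = 0.4681 / 0.63 ≈ 0.74.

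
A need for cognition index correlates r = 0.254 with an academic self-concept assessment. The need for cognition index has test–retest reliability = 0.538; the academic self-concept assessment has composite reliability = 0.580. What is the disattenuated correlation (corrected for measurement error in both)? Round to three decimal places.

r_true = r_obs / √(r_xx · r_yy) = 0.254 / √(0.538 × 0.580) = 0.254 / √0.312040 = 0.254 / 0.5586 ≈ 0.455.

0.455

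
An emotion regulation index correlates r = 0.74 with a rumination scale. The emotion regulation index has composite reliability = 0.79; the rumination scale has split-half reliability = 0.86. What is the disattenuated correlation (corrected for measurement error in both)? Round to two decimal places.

r_true = r_obs / √(r_xx · r_yy) = 0.74 / √(0.79 × 0.86) = 0.74 / √0.6794 = 0.74 / 0.8243 ≈ 0.90.

0.90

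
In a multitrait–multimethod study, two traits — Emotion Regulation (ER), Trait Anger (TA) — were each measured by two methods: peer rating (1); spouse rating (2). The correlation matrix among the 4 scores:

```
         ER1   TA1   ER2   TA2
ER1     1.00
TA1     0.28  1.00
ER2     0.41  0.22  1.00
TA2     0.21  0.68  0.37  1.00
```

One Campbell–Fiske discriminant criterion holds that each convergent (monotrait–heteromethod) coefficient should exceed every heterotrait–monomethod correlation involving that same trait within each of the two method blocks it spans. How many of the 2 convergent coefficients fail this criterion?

0

Convergent coefficients and their comparison sets:
ER (methods 1·2): 0.41 vs {0.28, 0.37} → pass.
TA (methods 1·2): 0.68 vs {0.28, 0.37} → pass.
0 of 2 fail.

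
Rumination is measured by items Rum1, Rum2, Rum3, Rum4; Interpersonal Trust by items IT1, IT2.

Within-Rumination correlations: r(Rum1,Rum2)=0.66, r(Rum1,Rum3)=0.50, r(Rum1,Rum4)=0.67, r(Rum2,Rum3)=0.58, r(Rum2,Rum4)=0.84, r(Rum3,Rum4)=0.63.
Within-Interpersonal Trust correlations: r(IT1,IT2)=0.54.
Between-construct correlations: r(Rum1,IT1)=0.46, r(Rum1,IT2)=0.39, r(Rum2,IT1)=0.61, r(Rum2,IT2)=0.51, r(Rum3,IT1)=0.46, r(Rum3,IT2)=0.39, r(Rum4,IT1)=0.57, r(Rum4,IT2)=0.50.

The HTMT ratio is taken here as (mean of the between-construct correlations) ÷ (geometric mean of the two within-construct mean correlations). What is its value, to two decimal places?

0.82

Mean between = 3.89/8 = 0.4863.
Mean within-Rum = 3.88/6 = 0.6467; mean within-IT = 0.54/1 = 0.5400.
Geometric mean = √(0.6467 × 0.5400) = 0.5909.
HTMT = 0.4863 / 0.5909 = 0.82.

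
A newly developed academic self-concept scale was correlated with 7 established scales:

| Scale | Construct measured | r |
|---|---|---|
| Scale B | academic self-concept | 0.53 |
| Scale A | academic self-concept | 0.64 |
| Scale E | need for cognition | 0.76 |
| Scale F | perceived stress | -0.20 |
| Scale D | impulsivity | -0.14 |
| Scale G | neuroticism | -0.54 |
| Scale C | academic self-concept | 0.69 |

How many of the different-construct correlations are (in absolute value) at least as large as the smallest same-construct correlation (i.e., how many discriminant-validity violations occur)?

Convergent (same construct = academic self-concept): Scale B, Scale A, Scale C.
Smallest convergent = 0.53. Discriminant |r|: 0.76, 0.20, 0.14, 0.54; count ≥ 0.53 → 2.

2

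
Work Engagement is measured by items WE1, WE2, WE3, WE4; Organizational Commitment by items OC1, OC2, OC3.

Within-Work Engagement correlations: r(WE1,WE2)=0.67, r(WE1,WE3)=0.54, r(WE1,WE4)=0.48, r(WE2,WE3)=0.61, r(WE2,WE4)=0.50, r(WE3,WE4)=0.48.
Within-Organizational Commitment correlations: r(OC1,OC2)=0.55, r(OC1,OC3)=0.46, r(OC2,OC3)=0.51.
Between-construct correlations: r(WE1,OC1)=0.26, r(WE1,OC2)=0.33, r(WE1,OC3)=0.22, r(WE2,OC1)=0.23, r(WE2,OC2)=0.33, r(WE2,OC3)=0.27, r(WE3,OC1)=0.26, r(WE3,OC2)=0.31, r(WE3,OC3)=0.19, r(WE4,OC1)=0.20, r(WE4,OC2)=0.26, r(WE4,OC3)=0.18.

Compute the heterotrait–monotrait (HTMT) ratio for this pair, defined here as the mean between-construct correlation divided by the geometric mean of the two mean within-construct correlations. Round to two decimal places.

Mean heterotrait r = 3.04/12 = 0.2533.
Mean within-WE = 3.28/6 = 0.5467; mean within-OC = 1.52/3 = 0.5067.
Geometric mean = √(0.5467 × 0.5067) = 0.5263.
HTMT = 0.2533 / 0.5263 = 0.48.

0.48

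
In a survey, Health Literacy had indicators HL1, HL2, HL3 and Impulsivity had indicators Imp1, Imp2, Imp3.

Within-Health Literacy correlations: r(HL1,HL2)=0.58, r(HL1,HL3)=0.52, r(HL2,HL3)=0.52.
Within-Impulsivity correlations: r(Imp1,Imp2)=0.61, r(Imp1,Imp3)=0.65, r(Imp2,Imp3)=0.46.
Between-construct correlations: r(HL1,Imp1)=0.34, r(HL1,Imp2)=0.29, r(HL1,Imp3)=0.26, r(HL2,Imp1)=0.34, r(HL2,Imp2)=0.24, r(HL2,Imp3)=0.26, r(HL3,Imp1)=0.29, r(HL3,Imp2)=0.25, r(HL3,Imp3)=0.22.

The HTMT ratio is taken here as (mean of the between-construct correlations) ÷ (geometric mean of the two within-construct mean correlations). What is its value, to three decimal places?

Mean heterotrait r = 2.49/9 = 0.2767.
Mean within-HL = 1.62/3 = 0.5400; mean within-Imp = 1.72/3 = 0.5733.
Geometric mean = √(0.5400 × 0.5733) = 0.5564.
HTMT = 0.2767 / 0.5564 = 0.497.

0.497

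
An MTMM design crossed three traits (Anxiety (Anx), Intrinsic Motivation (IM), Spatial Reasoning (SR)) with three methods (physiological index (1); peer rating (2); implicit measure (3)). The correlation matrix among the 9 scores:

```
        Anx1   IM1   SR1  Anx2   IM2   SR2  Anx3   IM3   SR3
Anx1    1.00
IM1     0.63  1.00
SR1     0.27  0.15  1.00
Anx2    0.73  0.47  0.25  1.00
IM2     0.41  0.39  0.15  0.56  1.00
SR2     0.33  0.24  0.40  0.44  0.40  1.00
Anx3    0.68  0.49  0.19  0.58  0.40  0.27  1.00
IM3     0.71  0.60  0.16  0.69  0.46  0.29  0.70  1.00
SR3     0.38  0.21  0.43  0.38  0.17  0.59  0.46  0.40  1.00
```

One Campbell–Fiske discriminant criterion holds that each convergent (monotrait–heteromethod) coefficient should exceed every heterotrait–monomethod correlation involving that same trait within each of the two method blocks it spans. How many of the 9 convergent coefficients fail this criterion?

7

Convergent coefficients and their comparison sets:
Anx (methods 1·2): 0.73 vs {0.63, 0.56, 0.27, 0.44} → pass.
Anx (methods 1·3): 0.68 vs {0.63, 0.70, 0.27, 0.46} → fail.
Anx (methods 2·3): 0.58 vs {0.56, 0.70, 0.44, 0.46} → fail.
IM (methods 1·2): 0.39 vs {0.63, 0.56, 0.15, 0.40} → fail.
IM (methods 1·3): 0.60 vs {0.63, 0.70, 0.15, 0.40} → fail.
IM (methods 2·3): 0.46 vs {0.56, 0.70, 0.40, 0.40} → fail.
SR (methods 1·2): 0.40 vs {0.27, 0.44, 0.15, 0.40} → fail.
SR (methods 1·3): 0.43 vs {0.27, 0.46, 0.15, 0.40} → fail.
SR (methods 2·3): 0.59 vs {0.44, 0.46, 0.40, 0.40} → pass.
7 of 9 fail.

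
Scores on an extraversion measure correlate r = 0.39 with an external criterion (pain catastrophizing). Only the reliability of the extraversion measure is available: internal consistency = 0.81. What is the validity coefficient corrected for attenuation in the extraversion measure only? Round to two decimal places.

0.43

Single correction: r_c = r_obs / √r_xx = 0.39 / √0.81 = 0.39 / 0.9000 ≈ 0.43.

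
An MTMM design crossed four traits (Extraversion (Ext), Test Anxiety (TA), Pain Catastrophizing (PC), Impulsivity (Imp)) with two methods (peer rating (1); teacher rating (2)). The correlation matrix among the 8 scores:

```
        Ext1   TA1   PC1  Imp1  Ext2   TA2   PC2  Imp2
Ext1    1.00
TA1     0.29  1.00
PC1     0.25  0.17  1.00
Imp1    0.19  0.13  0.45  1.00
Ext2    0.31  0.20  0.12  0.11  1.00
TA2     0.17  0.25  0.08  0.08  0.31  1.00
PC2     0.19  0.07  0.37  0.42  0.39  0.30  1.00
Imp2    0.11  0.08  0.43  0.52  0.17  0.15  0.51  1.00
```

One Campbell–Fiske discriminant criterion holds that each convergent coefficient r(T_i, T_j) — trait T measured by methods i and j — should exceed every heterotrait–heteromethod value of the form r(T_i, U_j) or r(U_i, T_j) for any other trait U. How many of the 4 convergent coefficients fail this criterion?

Checking each validity diagonal entry against its comparison values:
Ext (methods 1·2): 0.31 vs {0.17, 0.20, 0.19, 0.12, 0.11, 0.11} → pass.
TA (methods 1·2): 0.25 vs {0.20, 0.17, 0.07, 0.08, 0.08, 0.08} → pass.
PC (methods 1·2): 0.37 vs {0.12, 0.19, 0.08, 0.07, 0.43, 0.42} → fail.
Imp (methods 1·2): 0.52 vs {0.11, 0.11, 0.08, 0.08, 0.42, 0.43} → pass.
1 of 4 fail.

1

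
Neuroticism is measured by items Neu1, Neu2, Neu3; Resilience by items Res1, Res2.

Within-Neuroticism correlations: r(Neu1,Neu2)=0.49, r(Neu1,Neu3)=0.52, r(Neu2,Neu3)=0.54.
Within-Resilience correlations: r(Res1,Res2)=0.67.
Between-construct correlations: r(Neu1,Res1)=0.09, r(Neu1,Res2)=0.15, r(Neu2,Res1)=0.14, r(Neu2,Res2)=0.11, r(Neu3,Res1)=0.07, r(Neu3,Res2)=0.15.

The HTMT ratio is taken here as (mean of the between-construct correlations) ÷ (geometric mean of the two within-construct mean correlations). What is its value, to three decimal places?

0.201

Mean between = 0.71/6 = 0.1183.
Mean within-Neu = 1.55/3 = 0.5167; mean within-Res = 0.67/1 = 0.6700.
Geometric mean = √(0.5167 × 0.6700) = 0.5884.
HTMT = 0.1183 / 0.5884 = 0.201.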